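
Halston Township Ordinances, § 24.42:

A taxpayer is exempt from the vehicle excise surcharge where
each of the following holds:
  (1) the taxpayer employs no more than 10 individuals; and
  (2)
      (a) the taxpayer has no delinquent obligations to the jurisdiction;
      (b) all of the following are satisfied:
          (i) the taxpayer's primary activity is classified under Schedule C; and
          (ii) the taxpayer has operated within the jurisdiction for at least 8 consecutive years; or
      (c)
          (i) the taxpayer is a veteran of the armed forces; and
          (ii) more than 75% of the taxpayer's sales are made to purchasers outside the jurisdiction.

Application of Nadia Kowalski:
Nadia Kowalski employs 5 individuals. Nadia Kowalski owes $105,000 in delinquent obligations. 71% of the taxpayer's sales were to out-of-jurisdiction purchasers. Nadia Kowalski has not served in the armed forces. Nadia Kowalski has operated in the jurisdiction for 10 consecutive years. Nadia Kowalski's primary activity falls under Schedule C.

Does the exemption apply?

Yes — exempt.

(1) ≤ 10 employees — holds.
(a) no delinquency — not satisfied.
(i) Schedule C activity — satisfied.
(ii) ≥ 8 yrs in jurisdiction — met.
(b): T AND T → true.
(i) veteran — not met.
(ii) >75% out-of-jur. sales — not met.
So (c) is not satisfied (F AND F).
(2) = F OR T OR F = true.
So Overall is satisfied (T AND T).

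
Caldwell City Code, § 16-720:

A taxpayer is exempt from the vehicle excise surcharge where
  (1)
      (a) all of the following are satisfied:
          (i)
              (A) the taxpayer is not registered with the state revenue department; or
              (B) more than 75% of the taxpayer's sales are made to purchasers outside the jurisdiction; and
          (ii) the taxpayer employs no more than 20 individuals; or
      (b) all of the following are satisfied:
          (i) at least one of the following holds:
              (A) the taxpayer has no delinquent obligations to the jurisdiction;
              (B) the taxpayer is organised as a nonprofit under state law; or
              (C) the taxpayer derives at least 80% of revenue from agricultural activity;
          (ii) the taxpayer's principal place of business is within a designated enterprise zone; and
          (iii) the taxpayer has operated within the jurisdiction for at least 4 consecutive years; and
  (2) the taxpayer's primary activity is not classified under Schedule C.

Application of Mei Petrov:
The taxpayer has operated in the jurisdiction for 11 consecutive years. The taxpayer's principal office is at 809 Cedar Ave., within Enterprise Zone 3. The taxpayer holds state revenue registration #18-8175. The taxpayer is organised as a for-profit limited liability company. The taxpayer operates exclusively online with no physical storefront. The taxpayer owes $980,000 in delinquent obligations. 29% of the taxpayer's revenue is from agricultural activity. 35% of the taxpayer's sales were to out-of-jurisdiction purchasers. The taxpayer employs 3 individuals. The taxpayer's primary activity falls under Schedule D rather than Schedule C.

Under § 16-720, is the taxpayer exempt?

No — not exempt.

(A) not (state-registered) — not satisfied.
(B) >75% out-of-jur. sales — not met.
(i) = F OR F = false.
(ii) ≤ 20 employees — met.
(a): F AND T → false.
(A) no delinquency — not satisfied.
(B) nonprofit — not satisfied.
(C) ≥80% agricultural — not satisfied.
(i): F OR F OR F → false.
(ii) in enterprise zone — holds.
(iii) ≥ 4 yrs in jurisdiction — satisfied.
(b): F AND T AND T → false.
So (1) is not satisfied (F OR F).
(2) not (Schedule C activity) — holds.
Overall = F AND T = false.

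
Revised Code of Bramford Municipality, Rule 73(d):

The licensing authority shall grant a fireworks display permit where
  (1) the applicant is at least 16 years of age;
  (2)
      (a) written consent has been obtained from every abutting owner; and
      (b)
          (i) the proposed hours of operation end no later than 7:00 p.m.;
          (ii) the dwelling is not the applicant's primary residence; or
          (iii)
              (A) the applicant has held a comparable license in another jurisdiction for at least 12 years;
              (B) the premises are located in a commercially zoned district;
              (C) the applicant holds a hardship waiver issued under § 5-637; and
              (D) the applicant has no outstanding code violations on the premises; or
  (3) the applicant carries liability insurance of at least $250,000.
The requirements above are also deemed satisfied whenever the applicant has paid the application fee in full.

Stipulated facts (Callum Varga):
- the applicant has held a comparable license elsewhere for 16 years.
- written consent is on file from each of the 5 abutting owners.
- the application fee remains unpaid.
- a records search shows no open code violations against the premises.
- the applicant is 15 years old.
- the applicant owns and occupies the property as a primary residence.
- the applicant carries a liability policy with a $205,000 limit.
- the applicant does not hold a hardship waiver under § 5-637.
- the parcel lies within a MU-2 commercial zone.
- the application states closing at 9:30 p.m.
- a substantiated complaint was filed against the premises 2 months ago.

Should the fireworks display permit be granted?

No — denied.

(1) age ≥ 16 — not met.
(a) all abutters consent — met.
(i) closes by 7 p.m. — not satisfied.
(ii) not (primary residence) — not satisfied.
(A) prior license ≥ 12 yr — satisfied.
(B) commercially zoned — holds.
(C) hardship waiver — fails.
(D) no code violations — satisfied.
(iii) = T AND T AND F AND T = false.
So (b) is not satisfied (F OR F OR F).
(2): T AND F → false.
(3) insurance ≥ $250,000 — not met.
Overall = F OR F OR F = false.
Exception (fee paid) — not satisfied.
Result: main false OR exception false → false.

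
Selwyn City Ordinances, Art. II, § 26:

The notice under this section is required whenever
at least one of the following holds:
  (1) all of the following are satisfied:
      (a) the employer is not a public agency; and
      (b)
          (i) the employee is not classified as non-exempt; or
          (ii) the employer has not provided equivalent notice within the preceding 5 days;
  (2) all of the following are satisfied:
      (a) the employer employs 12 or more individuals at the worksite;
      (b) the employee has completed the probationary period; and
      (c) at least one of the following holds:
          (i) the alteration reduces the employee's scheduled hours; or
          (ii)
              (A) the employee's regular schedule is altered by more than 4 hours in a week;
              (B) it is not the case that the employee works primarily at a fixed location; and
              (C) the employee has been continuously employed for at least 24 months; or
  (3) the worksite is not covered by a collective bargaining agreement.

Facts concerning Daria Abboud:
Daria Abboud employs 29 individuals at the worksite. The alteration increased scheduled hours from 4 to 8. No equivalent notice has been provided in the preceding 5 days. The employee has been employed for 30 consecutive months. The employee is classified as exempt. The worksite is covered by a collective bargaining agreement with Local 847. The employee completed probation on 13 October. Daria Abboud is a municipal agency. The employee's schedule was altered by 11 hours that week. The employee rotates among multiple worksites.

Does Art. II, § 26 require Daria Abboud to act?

Yes — required.

(a) not (public agency) — fails.
(i) not (non-exempt) — satisfied.
(ii) no recent notice — holds.
So (b) is satisfied (T OR T).
(1): F AND T → false.
(a) ≥ 12 at site — met.
(b) past probation — met.
(i) hours reduced — not satisfied.
(A) schedule shift > 4h — holds.
(B) not (fixed location) — holds.
(C) tenure ≥ 24 mo. — holds.
(ii) = T AND T AND T = true.
(c): F OR T → true.
So (2) is satisfied (T AND T AND T).
(3) no CBA — not satisfied.
So Overall is satisfied (F OR T OR F).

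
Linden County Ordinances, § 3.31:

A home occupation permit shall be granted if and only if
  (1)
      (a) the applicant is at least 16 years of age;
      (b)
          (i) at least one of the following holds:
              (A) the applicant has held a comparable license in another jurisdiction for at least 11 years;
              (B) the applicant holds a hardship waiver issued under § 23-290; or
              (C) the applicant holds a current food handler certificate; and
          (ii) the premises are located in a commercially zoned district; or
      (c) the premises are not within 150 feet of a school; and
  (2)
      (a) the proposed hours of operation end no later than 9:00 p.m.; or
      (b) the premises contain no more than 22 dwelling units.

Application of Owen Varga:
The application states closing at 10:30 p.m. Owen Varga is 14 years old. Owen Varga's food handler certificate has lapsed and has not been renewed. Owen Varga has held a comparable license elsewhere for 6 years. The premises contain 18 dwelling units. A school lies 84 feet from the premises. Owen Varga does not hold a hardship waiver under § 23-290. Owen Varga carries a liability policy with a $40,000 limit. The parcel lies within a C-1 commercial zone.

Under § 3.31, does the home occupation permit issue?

No — denied.

(a) age ≥ 16 — fails.
(A) prior license ≥ 11 yr — not met.
(B) hardship waiver — fails.
(C) food handler cert. — fails.
So (i) is not satisfied (F OR F OR F).
(ii) commercially zoned — satisfied.
So (b) is not satisfied (F AND T).
(c) ≥150 ft from school — not met.
So (1) is not satisfied (F OR F OR F).
(a) closes by 9 p.m. — not met.
(b) ≤ 22 units — satisfied.
(2): F OR T → true.
Overall = F AND T = false.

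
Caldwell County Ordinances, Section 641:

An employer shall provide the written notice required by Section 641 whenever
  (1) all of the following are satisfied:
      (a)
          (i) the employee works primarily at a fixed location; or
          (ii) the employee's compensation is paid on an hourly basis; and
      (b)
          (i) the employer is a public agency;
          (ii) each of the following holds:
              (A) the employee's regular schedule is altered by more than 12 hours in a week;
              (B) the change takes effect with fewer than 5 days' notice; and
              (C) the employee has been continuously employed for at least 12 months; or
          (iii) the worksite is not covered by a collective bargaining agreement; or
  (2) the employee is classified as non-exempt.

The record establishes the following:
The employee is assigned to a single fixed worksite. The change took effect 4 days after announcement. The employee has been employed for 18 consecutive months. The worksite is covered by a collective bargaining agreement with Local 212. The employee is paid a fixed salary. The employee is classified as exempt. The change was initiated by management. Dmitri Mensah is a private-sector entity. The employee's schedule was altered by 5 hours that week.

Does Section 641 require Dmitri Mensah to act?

No — not required.

(i) fixed location — holds.
(ii) hourly-paid — not satisfied.
(a) = T OR F = true.
(i) public agency — not satisfied.
(A) schedule shift > 12h — not satisfied.
(B) < 5 days' notice — met.
(C) tenure ≥ 12 mo. — satisfied.
(ii): F AND T AND T → false.
(iii) no CBA — not satisfied.
(b): F OR F OR F → false.
So (1) is not satisfied (T AND F).
(2) non-exempt — not satisfied.
Overall = F OR F = false.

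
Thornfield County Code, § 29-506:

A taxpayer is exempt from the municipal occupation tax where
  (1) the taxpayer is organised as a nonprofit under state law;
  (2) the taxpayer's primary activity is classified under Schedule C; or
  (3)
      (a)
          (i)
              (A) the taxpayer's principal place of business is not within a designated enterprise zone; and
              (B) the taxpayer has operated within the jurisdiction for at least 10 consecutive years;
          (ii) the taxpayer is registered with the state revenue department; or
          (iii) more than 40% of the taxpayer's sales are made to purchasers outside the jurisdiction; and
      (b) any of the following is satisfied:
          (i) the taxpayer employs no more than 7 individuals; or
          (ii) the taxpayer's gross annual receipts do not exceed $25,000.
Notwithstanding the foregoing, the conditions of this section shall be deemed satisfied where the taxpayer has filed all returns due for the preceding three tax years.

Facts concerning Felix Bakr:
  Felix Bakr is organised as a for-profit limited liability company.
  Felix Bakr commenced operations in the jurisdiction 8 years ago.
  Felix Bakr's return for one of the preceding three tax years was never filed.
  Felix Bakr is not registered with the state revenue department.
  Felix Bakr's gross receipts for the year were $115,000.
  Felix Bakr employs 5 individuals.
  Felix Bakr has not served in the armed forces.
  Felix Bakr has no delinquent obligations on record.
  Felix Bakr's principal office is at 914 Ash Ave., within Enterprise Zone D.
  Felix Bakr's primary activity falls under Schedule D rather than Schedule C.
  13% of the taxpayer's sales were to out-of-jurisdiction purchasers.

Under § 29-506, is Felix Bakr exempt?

No — not exempt.

(1) nonprofit — not met.
(2) Schedule C activity — not satisfied.
(A) not (in enterprise zone) — not met.
(B) ≥ 10 yrs in jurisdiction — not satisfied.
(i) = F AND F = false.
(ii) state-registered — not satisfied.
(iii) >40% out-of-jur. sales — not met.
(a) = F OR F OR F = false.
(i) ≤ 7 employees — satisfied.
(ii) receipts ≤ $25,000 — not satisfied.
So (b) is satisfied (T OR F).
(3) = F AND T = false.
Overall: F OR F OR F → false.
Exception (returns current) — not satisfied.
Result: main false OR exception false → false.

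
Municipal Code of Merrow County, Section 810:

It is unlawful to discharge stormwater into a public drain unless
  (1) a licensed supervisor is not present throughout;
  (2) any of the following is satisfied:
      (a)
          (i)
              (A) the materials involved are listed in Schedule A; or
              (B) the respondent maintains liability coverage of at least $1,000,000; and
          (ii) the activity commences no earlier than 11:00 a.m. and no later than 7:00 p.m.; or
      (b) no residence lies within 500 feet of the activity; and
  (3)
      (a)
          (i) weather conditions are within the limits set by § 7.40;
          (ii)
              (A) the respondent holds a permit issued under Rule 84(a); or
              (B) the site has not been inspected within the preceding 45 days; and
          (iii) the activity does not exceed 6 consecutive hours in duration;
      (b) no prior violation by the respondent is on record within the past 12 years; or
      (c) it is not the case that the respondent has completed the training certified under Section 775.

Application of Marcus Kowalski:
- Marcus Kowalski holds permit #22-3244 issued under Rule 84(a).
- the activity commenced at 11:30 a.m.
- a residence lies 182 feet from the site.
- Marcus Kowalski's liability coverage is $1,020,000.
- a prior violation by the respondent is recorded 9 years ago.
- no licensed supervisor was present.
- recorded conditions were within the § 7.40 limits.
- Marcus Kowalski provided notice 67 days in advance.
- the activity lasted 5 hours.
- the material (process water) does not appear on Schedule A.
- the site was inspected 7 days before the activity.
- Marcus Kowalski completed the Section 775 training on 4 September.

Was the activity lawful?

Yes — lawful.

(1) not (supervisor present) — holds.
(A) Schedule A material — not met.
(B) coverage ≥ $1,000,000 — holds.
So (i) is satisfied (F OR T).
(ii) start within hours — met.
(a): T AND T → true.
(b) no residence in 500 ft — not satisfied.
(2) = T OR F = true.
(i) weather ok — met.
(A) holds permit — satisfied.
(B) not (site inspected) — not met.
(ii): T OR F → true.
(iii) ≤ 6 hrs duration — holds.
(a): T AND T AND T → true.
(b) no prior violation — not satisfied.
(c) not (training certified) — not met.
(3): T OR F OR F → true.
Overall: T AND T AND T → true.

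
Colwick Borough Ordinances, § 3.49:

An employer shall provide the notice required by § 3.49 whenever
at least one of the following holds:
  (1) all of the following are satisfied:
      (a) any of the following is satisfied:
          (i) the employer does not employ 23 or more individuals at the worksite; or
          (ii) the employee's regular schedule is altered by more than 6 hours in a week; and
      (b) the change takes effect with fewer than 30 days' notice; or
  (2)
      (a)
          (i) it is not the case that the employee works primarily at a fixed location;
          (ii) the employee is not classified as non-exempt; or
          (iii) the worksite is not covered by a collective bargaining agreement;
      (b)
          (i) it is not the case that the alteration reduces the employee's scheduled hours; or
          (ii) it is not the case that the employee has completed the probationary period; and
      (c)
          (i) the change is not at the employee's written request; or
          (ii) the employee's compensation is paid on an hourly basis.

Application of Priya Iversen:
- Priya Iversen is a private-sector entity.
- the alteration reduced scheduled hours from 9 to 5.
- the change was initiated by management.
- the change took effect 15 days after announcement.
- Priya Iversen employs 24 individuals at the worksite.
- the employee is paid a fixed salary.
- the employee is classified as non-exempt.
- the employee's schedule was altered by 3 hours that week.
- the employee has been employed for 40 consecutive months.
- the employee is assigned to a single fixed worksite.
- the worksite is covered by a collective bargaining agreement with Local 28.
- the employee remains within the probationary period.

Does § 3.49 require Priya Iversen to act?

No — not required.

(i) not (≥ 23 at site) — not met.
(ii) schedule shift > 6h — fails.
(a): F OR F → false.
(b) < 30 days' notice — met.
So (1) is not satisfied (F AND T).
(i) not (fixed location) — fails.
(ii) not (non-exempt) — not satisfied.
(iii) no CBA — fails.
(a) = F OR F OR F = false.
(i) not (hours reduced) — fails.
(ii) not (past probation) — holds.
(b) = F OR T = true.
(i) not employee-requested — holds.
(ii) hourly-paid — not satisfied.
So (c) is satisfied (T OR F).
(2) = F AND T AND T = false.
Overall = F OR F = false.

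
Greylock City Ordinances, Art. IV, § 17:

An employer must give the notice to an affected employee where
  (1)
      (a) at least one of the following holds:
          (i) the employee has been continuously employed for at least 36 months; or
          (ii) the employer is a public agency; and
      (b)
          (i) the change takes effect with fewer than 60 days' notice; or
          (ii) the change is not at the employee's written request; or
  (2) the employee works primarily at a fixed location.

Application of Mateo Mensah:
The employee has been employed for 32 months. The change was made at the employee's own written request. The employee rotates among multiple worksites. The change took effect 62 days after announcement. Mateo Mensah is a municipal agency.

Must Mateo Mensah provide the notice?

No — not required.

(i) tenure ≥ 36 mo. — not satisfied.
(ii) public agency — met.
So (a) is satisfied (F OR T).
(i) < 60 days' notice — fails.
(ii) not employee-requested — not satisfied.
So (b) is not satisfied (F OR F).
(1): T AND F → false.
(2) fixed location — fails.
Overall = F OR F = false.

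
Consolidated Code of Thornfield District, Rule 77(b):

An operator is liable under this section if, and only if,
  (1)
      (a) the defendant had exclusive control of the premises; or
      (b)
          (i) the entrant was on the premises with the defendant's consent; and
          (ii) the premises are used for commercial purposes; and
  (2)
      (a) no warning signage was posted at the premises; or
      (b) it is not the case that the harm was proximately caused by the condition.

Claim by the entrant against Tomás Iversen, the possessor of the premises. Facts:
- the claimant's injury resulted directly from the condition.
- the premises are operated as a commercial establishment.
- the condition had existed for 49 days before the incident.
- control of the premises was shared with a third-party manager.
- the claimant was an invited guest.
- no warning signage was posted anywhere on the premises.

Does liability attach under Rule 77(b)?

(a) exclusive control — not met.
(i) consent to enter — met.
(ii) commercial use — satisfied.
So (b) is satisfied (T AND T).
(1): F OR T → true.
(a) no signage posted — satisfied.
(b) not (proximate cause) — not met.
(2) = T OR F = true.
Overall: T AND T → true.

Yes — liable.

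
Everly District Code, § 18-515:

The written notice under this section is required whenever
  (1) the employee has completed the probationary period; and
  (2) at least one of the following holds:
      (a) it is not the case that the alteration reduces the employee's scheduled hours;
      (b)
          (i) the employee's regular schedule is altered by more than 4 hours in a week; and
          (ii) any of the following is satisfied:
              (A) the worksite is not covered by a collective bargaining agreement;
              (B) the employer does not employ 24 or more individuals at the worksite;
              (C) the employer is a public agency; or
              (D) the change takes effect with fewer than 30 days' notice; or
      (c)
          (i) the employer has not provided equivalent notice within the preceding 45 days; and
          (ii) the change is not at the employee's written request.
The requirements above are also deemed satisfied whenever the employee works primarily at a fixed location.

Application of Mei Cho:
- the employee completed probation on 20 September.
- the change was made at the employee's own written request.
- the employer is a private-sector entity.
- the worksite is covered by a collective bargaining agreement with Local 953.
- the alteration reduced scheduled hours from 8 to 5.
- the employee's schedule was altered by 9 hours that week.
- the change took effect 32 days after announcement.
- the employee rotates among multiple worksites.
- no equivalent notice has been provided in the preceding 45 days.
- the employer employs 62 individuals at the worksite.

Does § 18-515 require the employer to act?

(1) past probation — holds.
(a) not (hours reduced) — fails.
(i) schedule shift > 4h — holds.
(A) no CBA — not met.
(B) not (≥ 24 at site) — not satisfied.
(C) public agency — fails.
(D) < 30 days' notice — not met.
So (ii) is not satisfied (F OR F OR F OR F).
(b) = T AND F = false.
(i) no recent notice — satisfied.
(ii) not employee-requested — not met.
So (c) is not satisfied (T AND F).
So (2) is not satisfied (F OR F OR F).
Overall = T AND F = false.
Exception (fixed location) — not satisfied.
Result: main false OR exception false → false.

No — not required.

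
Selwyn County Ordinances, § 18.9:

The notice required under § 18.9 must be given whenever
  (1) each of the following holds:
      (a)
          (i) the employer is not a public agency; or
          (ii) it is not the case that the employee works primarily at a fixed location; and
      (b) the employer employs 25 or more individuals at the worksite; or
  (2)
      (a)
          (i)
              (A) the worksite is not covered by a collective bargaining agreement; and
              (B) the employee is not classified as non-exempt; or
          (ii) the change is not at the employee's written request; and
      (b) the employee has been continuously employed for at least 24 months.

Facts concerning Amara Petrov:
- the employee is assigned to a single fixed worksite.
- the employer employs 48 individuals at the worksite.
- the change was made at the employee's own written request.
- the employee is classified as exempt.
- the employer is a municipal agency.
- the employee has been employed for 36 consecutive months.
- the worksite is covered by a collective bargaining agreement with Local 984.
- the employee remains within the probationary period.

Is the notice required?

No — not required.

(i) not (public agency) — not met.
(ii) not (fixed location) — not met.
(a): F OR F → false.
(b) ≥ 25 at site — holds.
(1) = F AND T = false.
(A) no CBA — not satisfied.
(B) not (non-exempt) — holds.
(i) = F AND T = false.
(ii) not employee-requested — not met.
So (a) is not satisfied (F OR F).
(b) tenure ≥ 24 mo. — met.
(2): F AND T → false.
Overall: F OR F → false.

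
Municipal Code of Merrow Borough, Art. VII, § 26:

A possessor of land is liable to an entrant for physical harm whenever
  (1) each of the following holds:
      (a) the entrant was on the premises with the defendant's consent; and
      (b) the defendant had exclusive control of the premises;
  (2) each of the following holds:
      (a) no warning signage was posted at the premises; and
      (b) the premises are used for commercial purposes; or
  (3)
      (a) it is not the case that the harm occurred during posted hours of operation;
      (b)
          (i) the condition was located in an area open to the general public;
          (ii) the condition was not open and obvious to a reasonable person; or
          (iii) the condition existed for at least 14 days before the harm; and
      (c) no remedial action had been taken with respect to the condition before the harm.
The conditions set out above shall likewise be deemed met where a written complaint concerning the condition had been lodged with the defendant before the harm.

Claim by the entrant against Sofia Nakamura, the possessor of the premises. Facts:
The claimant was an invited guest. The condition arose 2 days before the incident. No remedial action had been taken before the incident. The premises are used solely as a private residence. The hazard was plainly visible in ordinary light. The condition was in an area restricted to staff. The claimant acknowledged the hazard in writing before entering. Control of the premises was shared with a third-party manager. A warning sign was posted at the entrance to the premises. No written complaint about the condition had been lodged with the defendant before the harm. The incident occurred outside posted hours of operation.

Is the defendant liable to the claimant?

No — not liable.

(a) consent to enter — met.
(b) exclusive control — fails.
(1): T AND F → false.
(a) no signage posted — not met.
(b) commercial use — not satisfied.
(2) = F AND F = false.
(a) not (during posted hours) — met.
(i) public area — not satisfied.
(ii) not open/obvious — not satisfied.
(iii) condition ≥14 days old — not satisfied.
So (b) is not satisfied (F OR F OR F).
(c) no remedial action — holds.
So (3) is not satisfied (T AND F AND T).
Overall = F OR F OR F = false.
Exception (complaint lodged) — not satisfied.
Result: main false OR exception false → false.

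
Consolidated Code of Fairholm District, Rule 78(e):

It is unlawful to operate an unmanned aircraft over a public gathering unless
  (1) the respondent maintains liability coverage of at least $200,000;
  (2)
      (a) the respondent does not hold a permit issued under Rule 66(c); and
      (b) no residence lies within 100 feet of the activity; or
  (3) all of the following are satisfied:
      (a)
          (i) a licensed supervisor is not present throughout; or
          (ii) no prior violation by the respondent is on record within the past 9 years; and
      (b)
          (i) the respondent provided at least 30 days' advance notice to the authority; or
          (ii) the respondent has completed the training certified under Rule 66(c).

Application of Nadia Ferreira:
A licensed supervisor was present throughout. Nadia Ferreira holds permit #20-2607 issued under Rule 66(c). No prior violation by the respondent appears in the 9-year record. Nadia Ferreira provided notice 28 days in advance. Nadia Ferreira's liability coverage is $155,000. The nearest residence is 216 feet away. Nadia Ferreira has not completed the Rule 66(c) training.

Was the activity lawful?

(1) coverage ≥ $200,000 — not met.
(a) not (holds permit) — not met.
(b) no residence in 100 ft — met.
So (2) is not satisfied (F AND T).
(i) not (supervisor present) — not met.
(ii) no prior violation — met.
So (a) is satisfied (F OR T).
(i) ≥30 days' notice — not satisfied.
(ii) training certified — not met.
(b) = F OR F = false.
So (3) is not satisfied (T AND F).
Overall: F OR F OR F → false.

No — unlawful.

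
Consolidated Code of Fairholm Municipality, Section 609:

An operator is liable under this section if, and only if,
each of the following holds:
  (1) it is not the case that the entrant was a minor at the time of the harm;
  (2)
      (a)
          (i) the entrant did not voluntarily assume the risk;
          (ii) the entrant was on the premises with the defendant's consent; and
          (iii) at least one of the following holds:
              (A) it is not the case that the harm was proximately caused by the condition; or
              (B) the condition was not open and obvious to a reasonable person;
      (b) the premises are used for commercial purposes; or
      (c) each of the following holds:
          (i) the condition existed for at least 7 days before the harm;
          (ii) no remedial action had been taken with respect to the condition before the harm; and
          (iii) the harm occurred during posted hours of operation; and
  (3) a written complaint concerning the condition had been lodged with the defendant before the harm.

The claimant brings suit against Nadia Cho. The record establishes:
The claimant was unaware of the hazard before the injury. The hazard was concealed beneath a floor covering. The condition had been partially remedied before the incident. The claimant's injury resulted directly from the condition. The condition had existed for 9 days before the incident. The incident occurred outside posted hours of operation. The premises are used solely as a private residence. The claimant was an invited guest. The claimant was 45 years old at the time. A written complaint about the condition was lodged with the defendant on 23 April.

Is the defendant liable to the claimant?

Yes — liable.

(1) not (entrant a minor) — satisfied.
(i) no assumed risk — satisfied.
(ii) consent to enter — satisfied.
(A) not (proximate cause) — not satisfied.
(B) not open/obvious — satisfied.
(iii): F OR T → true.
(a): T AND T AND T → true.
(b) commercial use — not met.
(i) condition ≥7 days old — satisfied.
(ii) no remedial action — not satisfied.
(iii) during posted hours — not satisfied.
(c) = T AND F AND F = false.
So (2) is satisfied (T OR F OR F).
(3) complaint lodged — satisfied.
Overall: T AND T AND T → true.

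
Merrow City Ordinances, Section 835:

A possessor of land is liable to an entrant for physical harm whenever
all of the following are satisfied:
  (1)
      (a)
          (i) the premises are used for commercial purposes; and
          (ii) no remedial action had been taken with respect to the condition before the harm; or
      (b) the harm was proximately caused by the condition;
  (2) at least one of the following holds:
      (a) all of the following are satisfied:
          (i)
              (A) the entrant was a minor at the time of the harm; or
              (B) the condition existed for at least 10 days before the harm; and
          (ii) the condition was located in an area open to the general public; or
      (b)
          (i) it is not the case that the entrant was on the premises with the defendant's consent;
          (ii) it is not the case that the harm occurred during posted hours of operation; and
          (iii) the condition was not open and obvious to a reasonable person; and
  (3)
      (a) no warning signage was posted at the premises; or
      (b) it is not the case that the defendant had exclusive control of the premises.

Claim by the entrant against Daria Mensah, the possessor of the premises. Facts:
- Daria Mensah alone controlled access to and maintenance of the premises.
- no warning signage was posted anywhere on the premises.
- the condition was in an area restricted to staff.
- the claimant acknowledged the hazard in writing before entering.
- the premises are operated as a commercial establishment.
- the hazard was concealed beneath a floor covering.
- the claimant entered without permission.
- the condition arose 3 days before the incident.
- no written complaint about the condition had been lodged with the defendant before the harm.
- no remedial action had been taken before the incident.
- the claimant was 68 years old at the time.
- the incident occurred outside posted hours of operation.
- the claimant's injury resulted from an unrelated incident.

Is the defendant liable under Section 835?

(i) commercial use — met.
(ii) no remedial action — satisfied.
(a) = T AND T = true.
(b) proximate cause — not met.
(1): T OR F → true.
(A) entrant a minor — not satisfied.
(B) condition ≥10 days old — not satisfied.
(i) = F OR F = false.
(ii) public area — not met.
(a): F AND F → false.
(i) not (consent to enter) — holds.
(ii) not (during posted hours) — satisfied.
(iii) not open/obvious — holds.
(b): T AND T AND T → true.
(2): F OR T → true.
(a) no signage posted — satisfied.
(b) not (exclusive control) — not satisfied.
(3): T OR F → true.
Overall = T AND T AND T = true.

Yes — liable.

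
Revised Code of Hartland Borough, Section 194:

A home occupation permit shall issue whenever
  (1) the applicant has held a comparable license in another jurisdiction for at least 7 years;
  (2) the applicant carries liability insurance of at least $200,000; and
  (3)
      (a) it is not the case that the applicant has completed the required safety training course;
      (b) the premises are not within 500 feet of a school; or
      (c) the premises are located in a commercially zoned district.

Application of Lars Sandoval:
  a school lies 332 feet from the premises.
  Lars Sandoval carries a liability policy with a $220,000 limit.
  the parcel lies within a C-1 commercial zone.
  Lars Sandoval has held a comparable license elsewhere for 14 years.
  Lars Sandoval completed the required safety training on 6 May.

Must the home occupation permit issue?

(1) prior license ≥ 7 yr — satisfied.
(2) insurance ≥ $200,000 — holds.
(a) not (safety training) — not satisfied.
(b) ≥500 ft from school — fails.
(c) commercially zoned — satisfied.
So (3) is satisfied (F OR F OR T).
Overall: T AND T AND T → true.

Yes — granted.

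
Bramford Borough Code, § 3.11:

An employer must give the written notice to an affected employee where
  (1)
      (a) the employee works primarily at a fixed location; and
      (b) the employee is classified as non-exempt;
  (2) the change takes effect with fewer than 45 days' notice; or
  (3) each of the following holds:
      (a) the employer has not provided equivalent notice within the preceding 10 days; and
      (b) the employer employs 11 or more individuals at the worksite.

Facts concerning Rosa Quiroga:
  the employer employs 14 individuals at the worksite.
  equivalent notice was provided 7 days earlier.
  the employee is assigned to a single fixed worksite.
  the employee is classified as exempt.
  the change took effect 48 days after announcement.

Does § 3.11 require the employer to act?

No — not required.

(a) fixed location — satisfied.
(b) non-exempt — not satisfied.
(1): T AND F → false.
(2) < 45 days' notice — not met.
(a) no recent notice — fails.
(b) ≥ 11 at site — satisfied.
(3) = F AND T = false.
Overall = F OR F OR F = false.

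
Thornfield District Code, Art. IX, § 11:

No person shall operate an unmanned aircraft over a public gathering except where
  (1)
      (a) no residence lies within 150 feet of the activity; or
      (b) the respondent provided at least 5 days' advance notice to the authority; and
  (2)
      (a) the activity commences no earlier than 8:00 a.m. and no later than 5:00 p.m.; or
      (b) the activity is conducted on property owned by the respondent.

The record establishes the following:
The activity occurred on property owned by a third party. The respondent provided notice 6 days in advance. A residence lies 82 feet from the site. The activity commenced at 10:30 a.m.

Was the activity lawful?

(a) no residence in 150 ft — not satisfied.
(b) ≥5 days' notice — holds.
(1) = F OR T = true.
(a) start within hours — satisfied.
(b) own property — not satisfied.
(2): T OR F → true.
So Overall is satisfied (T AND T).

Yes — lawful.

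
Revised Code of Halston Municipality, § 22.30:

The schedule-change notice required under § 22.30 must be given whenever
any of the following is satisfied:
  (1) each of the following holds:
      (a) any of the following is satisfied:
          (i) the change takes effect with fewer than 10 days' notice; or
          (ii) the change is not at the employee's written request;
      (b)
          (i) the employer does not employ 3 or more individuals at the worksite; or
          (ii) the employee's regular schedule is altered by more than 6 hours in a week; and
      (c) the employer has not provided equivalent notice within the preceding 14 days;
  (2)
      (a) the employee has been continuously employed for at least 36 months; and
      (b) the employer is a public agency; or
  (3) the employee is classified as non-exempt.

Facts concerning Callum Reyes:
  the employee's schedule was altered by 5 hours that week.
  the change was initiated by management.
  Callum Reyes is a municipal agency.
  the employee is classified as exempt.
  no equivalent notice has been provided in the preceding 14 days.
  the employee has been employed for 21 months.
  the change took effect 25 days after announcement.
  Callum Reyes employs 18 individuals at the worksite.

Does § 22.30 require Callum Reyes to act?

No — not required.

(i) < 10 days' notice — not satisfied.
(ii) not employee-requested — met.
(a): F OR T → true.
(i) not (≥ 3 at site) — not met.
(ii) schedule shift > 6h — fails.
(b) = F OR F = false.
(c) no recent notice — holds.
(1) = T AND F AND T = false.
(a) tenure ≥ 36 mo. — fails.
(b) public agency — holds.
(2) = F AND T = false.
(3) non-exempt — fails.
So Overall is not satisfied (F OR F OR F).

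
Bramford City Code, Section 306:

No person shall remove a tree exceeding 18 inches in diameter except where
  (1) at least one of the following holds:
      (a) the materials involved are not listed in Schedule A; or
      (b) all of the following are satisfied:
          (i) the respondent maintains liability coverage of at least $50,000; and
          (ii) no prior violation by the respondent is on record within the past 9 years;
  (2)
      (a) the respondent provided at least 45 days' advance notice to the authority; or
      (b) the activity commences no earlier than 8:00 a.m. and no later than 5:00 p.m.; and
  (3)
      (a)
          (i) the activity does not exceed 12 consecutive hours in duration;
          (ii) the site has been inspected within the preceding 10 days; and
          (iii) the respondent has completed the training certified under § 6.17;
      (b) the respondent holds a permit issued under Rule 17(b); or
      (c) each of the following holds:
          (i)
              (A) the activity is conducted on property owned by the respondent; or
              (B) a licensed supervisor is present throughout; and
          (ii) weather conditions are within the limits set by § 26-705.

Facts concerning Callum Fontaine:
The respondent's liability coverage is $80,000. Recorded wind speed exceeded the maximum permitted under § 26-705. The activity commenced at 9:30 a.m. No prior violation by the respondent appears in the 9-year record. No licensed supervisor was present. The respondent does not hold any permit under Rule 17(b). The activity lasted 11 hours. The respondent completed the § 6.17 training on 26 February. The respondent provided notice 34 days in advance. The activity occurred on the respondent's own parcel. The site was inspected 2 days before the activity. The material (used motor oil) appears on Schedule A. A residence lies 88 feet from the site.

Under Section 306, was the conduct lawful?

(a) not (Schedule A material) — not satisfied.
(i) coverage ≥ $50,000 — satisfied.
(ii) no prior violation — holds.
So (b) is satisfied (T AND T).
(1): F OR T → true.
(a) ≥45 days' notice — not met.
(b) start within hours — satisfied.
So (2) is satisfied (F OR T).
(i) ≤ 12 hrs duration — satisfied.
(ii) site inspected — holds.
(iii) training certified — holds.
(a): T AND T AND T → true.
(b) holds permit — not met.
(A) own property — met.
(B) supervisor present — not met.
(i) = T OR F = true.
(ii) weather ok — not met.
So (c) is not satisfied (T AND F).
(3) = T OR F OR F = true.
Overall: T AND T AND T → true.

Yes — lawful.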